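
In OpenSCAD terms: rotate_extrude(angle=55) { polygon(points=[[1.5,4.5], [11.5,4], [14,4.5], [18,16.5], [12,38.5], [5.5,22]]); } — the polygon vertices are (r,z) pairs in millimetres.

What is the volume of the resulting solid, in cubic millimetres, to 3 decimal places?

Profile (r,z), 6 vertices: (1.5,4.5) (11.5,4) (14,4.5) (18,16.5) (12,38.5) (5.5,22)
edge 0: (1.5,4.5)→(11.5,4)  cross = 1.5·4 − 11.5·4.5 = -45.7500; (r_i+r_j)·cross = 13·-45.7500 = -594.7500
edge 1: (11.5,4)→(14,4.5)  cross = 11.5·4.5 − 14·4 = -4.2500; (r_i+r_j)·cross = 25.5·-4.2500 = -108.3750
edge 2: (14,4.5)→(18,16.5)  cross = 14·16.5 − 18·4.5 = 150.0000; (r_i+r_j)·cross = 32·150.0000 = 4800.0000
edge 3: (18,16.5)→(12,38.5)  cross = 18·38.5 − 12·16.5 = 495.0000; (r_i+r_j)·cross = 30·495.0000 = 14850.0000
edge 4: (12,38.5)→(5.5,22)  cross = 12·22 − 5.5·38.5 = 52.2500; (r_i+r_j)·cross = 17.5·52.2500 = 914.3750
edge 5: (5.5,22)→(1.5,4.5)  cross = 5.5·4.5 − 1.5·22 = -8.2500; (r_i+r_j)·cross = 7·-8.2500 = -57.7500
Σcross = 639.0000 → A = |Σcross|/2 = 319.5000 mm²
Σ(r_i+r_j)·cross = 19803.5000 → first moment M = |Σ|/6 = 3300.5833
R_c = M/A = 3300.5833/319.5000 = 10.3305 mm
θ = 55° = 0.959931 rad
V = θ·R_c·A = 0.959931·10.3305·319.5000 = 3168.333 mm³

Volume = 3168.333 mm³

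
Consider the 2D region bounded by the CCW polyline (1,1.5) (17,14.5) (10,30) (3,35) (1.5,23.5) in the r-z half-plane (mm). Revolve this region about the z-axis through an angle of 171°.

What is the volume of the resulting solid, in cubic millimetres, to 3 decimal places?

Profile (r,z), 5 vertices: (1,1.5) (17,14.5) (10,30) (3,35) (1.5,23.5)
edge 0: (1,1.5)→(17,14.5)  cross = 1·14.5 − 17·1.5 = -11.0000; (r_i+r_j)·cross = 18·-11.0000 = -198.0000
edge 1: (17,14.5)→(10,30)  cross = 17·30 − 10·14.5 = 365.0000; (r_i+r_j)·cross = 27·365.0000 = 9855.0000
edge 2: (10,30)→(3,35)  cross = 10·35 − 3·30 = 260.0000; (r_i+r_j)·cross = 13·260.0000 = 3380.0000
edge 3: (3,35)→(1.5,23.5)  cross = 3·23.5 − 1.5·35 = 18.0000; (r_i+r_j)·cross = 4.5·18.0000 = 81.0000
edge 4: (1.5,23.5)→(1,1.5)  cross = 1.5·1.5 − 1·23.5 = -21.2500; (r_i+r_j)·cross = 2.5·-21.2500 = -53.1250
Σcross = 610.7500 → A = |Σcross|/2 = 305.3750 mm²
Σ(r_i+r_j)·cross = 13064.8750 → first moment M = |Σ|/6 = 2177.4792
R_c = M/A = 2177.4792/305.3750 = 7.1305 mm
θ = 171° = 2.984513 rad
V = θ·R_c·A = 2.984513·7.1305·305.3750 = 6498.715 mm³

Volume = 6498.715 mm³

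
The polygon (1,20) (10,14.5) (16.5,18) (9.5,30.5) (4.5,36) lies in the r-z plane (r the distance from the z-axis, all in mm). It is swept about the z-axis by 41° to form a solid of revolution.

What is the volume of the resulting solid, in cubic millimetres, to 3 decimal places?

Profile (r,z), 5 vertices: (1,20) (10,14.5) (16.5,18) (9.5,30.5) (4.5,36)
edge 0: (1,20)→(10,14.5)  cross = 1·14.5 − 10·20 = -185.5000; (r_i+r_j)·cross = 11·-185.5000 = -2040.5000
edge 1: (10,14.5)→(16.5,18)  cross = 10·18 − 16.5·14.5 = -59.2500; (r_i+r_j)·cross = 26.5·-59.2500 = -1570.1250
edge 2: (16.5,18)→(9.5,30.5)  cross = 16.5·30.5 − 9.5·18 = 332.2500; (r_i+r_j)·cross = 26·332.2500 = 8638.5000
edge 3: (9.5,30.5)→(4.5,36)  cross = 9.5·36 − 4.5·30.5 = 204.7500; (r_i+r_j)·cross = 14·204.7500 = 2866.5000
edge 4: (4.5,36)→(1,20)  cross = 4.5·20 − 1·36 = 54.0000; (r_i+r_j)·cross = 5.5·54.0000 = 297.0000
Σcross = 346.2500 → A = |Σcross|/2 = 173.1250 mm²
Σ(r_i+r_j)·cross = 8191.3750 → first moment M = |Σ|/6 = 1365.2292
R_c = M/A = 1365.2292/173.1250 = 7.8858 mm
θ = 41° = 0.715585 rad
V = θ·R_c·A = 0.715585·7.8858·173.1250 = 976.938 mm³

Volume = 976.938 mm³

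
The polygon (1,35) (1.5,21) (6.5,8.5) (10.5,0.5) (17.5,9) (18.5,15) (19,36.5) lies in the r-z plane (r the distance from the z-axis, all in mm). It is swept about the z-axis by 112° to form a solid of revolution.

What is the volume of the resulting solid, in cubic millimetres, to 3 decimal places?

Profile (r,z), 7 vertices: (1,35) (1.5,21) (6.5,8.5) (10.5,0.5) (17.5,9) (18.5,15) (19,36.5)
edge 0: (1,35)→(1.5,21)  cross = 1·21 − 1.5·35 = -31.5000; (r_i+r_j)·cross = 2.5·-31.5000 = -78.7500
edge 1: (1.5,21)→(6.5,8.5)  cross = 1.5·8.5 − 6.5·21 = -123.7500; (r_i+r_j)·cross = 8·-123.7500 = -990.0000
edge 2: (6.5,8.5)→(10.5,0.5)  cross = 6.5·0.5 − 10.5·8.5 = -86.0000; (r_i+r_j)·cross = 17·-86.0000 = -1462.0000
edge 3: (10.5,0.5)→(17.5,9)  cross = 10.5·9 − 17.5·0.5 = 85.7500; (r_i+r_j)·cross = 28·85.7500 = 2401.0000
edge 4: (17.5,9)→(18.5,15)  cross = 17.5·15 − 18.5·9 = 96.0000; (r_i+r_j)·cross = 36·96.0000 = 3456.0000
edge 5: (18.5,15)→(19,36.5)  cross = 18.5·36.5 − 19·15 = 390.2500; (r_i+r_j)·cross = 37.5·390.2500 = 14634.3750
edge 6: (19,36.5)→(1,35)  cross = 19·35 − 1·36.5 = 628.5000; (r_i+r_j)·cross = 20·628.5000 = 12570.0000
Σcross = 959.2500 → A = |Σcross|/2 = 479.6250 mm²
Σ(r_i+r_j)·cross = 30530.6250 → first moment M = |Σ|/6 = 5088.4375
R_c = M/A = 5088.4375/479.6250 = 10.6092 mm
θ = 112° = 1.954769 rad
V = θ·R_c·A = 1.954769·10.6092·479.6250 = 9946.719 mm³

Volume = 9946.719 mm³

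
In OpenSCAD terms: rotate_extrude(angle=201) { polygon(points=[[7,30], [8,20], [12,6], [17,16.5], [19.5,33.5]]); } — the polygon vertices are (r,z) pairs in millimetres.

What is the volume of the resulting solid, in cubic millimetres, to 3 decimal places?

Profile (r,z), 5 vertices: (7,30) (8,20) (12,6) (17,16.5) (19.5,33.5)
edge 0: (7,30)→(8,20)  cross = 7·20 − 8·30 = -100.0000; (r_i+r_j)·cross = 15·-100.0000 = -1500.0000
edge 1: (8,20)→(12,6)  cross = 8·6 − 12·20 = -192.0000; (r_i+r_j)·cross = 20·-192.0000 = -3840.0000
edge 2: (12,6)→(17,16.5)  cross = 12·16.5 − 17·6 = 96.0000; (r_i+r_j)·cross = 29·96.0000 = 2784.0000
edge 3: (17,16.5)→(19.5,33.5)  cross = 17·33.5 − 19.5·16.5 = 247.7500; (r_i+r_j)·cross = 36.5·247.7500 = 9042.8750
edge 4: (19.5,33.5)→(7,30)  cross = 19.5·30 − 7·33.5 = 350.5000; (r_i+r_j)·cross = 26.5·350.5000 = 9288.2500
Σcross = 402.2500 → A = |Σcross|/2 = 201.1250 mm²
Σ(r_i+r_j)·cross = 15775.1250 → first moment M = |Σ|/6 = 2629.1875
R_c = M/A = 2629.1875/201.1250 = 13.0724 mm
θ = 201° = 3.508112 rad
V = θ·R_c·A = 3.508112·13.0724·201.1250 = 9223.484 mm³

Volume = 9223.484 mm³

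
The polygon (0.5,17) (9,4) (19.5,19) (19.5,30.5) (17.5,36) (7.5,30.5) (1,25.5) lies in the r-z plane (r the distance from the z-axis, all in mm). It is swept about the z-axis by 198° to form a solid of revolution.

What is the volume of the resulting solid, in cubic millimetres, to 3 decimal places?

Volume = 13911.417 mm³

Profile (r,z), 7 vertices: (0.5,17) (9,4) (19.5,19) (19.5,30.5) (17.5,36) (7.5,30.5) (1,25.5)
edge 0: (0.5,17)→(9,4)  cross = 0.5·4 − 9·17 = -151.0000; (r_i+r_j)·cross = 9.5·-151.0000 = -1434.5000
edge 1: (9,4)→(19.5,19)  cross = 9·19 − 19.5·4 = 93.0000; (r_i+r_j)·cross = 28.5·93.0000 = 2650.5000
edge 2: (19.5,19)→(19.5,30.5)  cross = 19.5·30.5 − 19.5·19 = 224.2500; (r_i+r_j)·cross = 39·224.2500 = 8745.7500
edge 3: (19.5,30.5)→(17.5,36)  cross = 19.5·36 − 17.5·30.5 = 168.2500; (r_i+r_j)·cross = 37·168.2500 = 6225.2500
edge 4: (17.5,36)→(7.5,30.5)  cross = 17.5·30.5 − 7.5·36 = 263.7500; (r_i+r_j)·cross = 25·263.7500 = 6593.7500
edge 5: (7.5,30.5)→(1,25.5)  cross = 7.5·25.5 − 1·30.5 = 160.7500; (r_i+r_j)·cross = 8.5·160.7500 = 1366.3750
edge 6: (1,25.5)→(0.5,17)  cross = 1·17 − 0.5·25.5 = 4.2500; (r_i+r_j)·cross = 1.5·4.2500 = 6.3750
Σcross = 763.2500 → A = |Σcross|/2 = 381.6250 mm²
Σ(r_i+r_j)·cross = 24153.5000 → first moment M = |Σ|/6 = 4025.5833
R_c = M/A = 4025.5833/381.6250 = 10.5485 mm
θ = 198° = 3.455752 rad
V = θ·R_c·A = 3.455752·10.5485·381.6250 = 13911.417 mm³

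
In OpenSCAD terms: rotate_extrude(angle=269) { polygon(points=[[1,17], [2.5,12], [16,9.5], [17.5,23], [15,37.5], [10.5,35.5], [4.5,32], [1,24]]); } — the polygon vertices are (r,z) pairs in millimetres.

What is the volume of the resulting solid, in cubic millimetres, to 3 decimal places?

Profile (r,z), 8 vertices: (1,17) (2.5,12) (16,9.5) (17.5,23) (15,37.5) (10.5,35.5) (4.5,32) (1,24)
edge 0: (1,17)→(2.5,12)  cross = 1·12 − 2.5·17 = -30.5000; (r_i+r_j)·cross = 3.5·-30.5000 = -106.7500
edge 1: (2.5,12)→(16,9.5)  cross = 2.5·9.5 − 16·12 = -168.2500; (r_i+r_j)·cross = 18.5·-168.2500 = -3112.6250
edge 2: (16,9.5)→(17.5,23)  cross = 16·23 − 17.5·9.5 = 201.7500; (r_i+r_j)·cross = 33.5·201.7500 = 6758.6250
edge 3: (17.5,23)→(15,37.5)  cross = 17.5·37.5 − 15·23 = 311.2500; (r_i+r_j)·cross = 32.5·311.2500 = 10115.6250
edge 4: (15,37.5)→(10.5,35.5)  cross = 15·35.5 − 10.5·37.5 = 138.7500; (r_i+r_j)·cross = 25.5·138.7500 = 3538.1250
edge 5: (10.5,35.5)→(4.5,32)  cross = 10.5·32 − 4.5·35.5 = 176.2500; (r_i+r_j)·cross = 15·176.2500 = 2643.7500
edge 6: (4.5,32)→(1,24)  cross = 4.5·24 − 1·32 = 76.0000; (r_i+r_j)·cross = 5.5·76.0000 = 418.0000
edge 7: (1,24)→(1,17)  cross = 1·17 − 1·24 = -7.0000; (r_i+r_j)·cross = 2·-7.0000 = -14.0000
Σcross = 698.2500 → A = |Σcross|/2 = 349.1250 mm²
Σ(r_i+r_j)·cross = 20240.7500 → first moment M = |Σ|/6 = 3373.4583
R_c = M/A = 3373.4583/349.1250 = 9.6626 mm
θ = 269° = 4.694936 rad
V = θ·R_c·A = 4.694936·9.6626·349.1250 = 15838.170 mm³

Volume = 15838.170 mm³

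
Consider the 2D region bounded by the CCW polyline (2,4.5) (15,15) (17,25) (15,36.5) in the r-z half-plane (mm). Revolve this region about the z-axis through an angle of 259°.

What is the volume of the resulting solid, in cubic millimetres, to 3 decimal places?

Profile (r,z), 4 vertices: (2,4.5) (15,15) (17,25) (15,36.5)
edge 0: (2,4.5)→(15,15)  cross = 2·15 − 15·4.5 = -37.5000; (r_i+r_j)·cross = 17·-37.5000 = -637.5000
edge 1: (15,15)→(17,25)  cross = 15·25 − 17·15 = 120.0000; (r_i+r_j)·cross = 32·120.0000 = 3840.0000
edge 2: (17,25)→(15,36.5)  cross = 17·36.5 − 15·25 = 245.5000; (r_i+r_j)·cross = 32·245.5000 = 7856.0000
edge 3: (15,36.5)→(2,4.5)  cross = 15·4.5 − 2·36.5 = -5.5000; (r_i+r_j)·cross = 17·-5.5000 = -93.5000
Σcross = 322.5000 → A = |Σcross|/2 = 161.2500 mm²
Σ(r_i+r_j)·cross = 10965.0000 → first moment M = |Σ|/6 = 1827.5000
R_c = M/A = 1827.5000/161.2500 = 11.3333 mm
θ = 259° = 4.520403 rad
V = θ·R_c·A = 4.520403·11.3333·161.2500 = 8261.036 mm³

Volume = 8261.036 mm³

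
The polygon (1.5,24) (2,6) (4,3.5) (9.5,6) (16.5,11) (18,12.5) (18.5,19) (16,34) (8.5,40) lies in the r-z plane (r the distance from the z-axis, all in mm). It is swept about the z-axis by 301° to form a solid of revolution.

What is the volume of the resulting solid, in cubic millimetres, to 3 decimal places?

Profile (r,z), 9 vertices: (1.5,24) (2,6) (4,3.5) (9.5,6) (16.5,11) (18,12.5) (18.5,19) (16,34) (8.5,40)
edge 0: (1.5,24)→(2,6)  cross = 1.5·6 − 2·24 = -39.0000; (r_i+r_j)·cross = 3.5·-39.0000 = -136.5000
edge 1: (2,6)→(4,3.5)  cross = 2·3.5 − 4·6 = -17.0000; (r_i+r_j)·cross = 6·-17.0000 = -102.0000
edge 2: (4,3.5)→(9.5,6)  cross = 4·6 − 9.5·3.5 = -9.2500; (r_i+r_j)·cross = 13.5·-9.2500 = -124.8750
edge 3: (9.5,6)→(16.5,11)  cross = 9.5·11 − 16.5·6 = 5.5000; (r_i+r_j)·cross = 26·5.5000 = 143.0000
edge 4: (16.5,11)→(18,12.5)  cross = 16.5·12.5 − 18·11 = 8.2500; (r_i+r_j)·cross = 34.5·8.2500 = 284.6250
edge 5: (18,12.5)→(18.5,19)  cross = 18·19 − 18.5·12.5 = 110.7500; (r_i+r_j)·cross = 36.5·110.7500 = 4042.3750
edge 6: (18.5,19)→(16,34)  cross = 18.5·34 − 16·19 = 325.0000; (r_i+r_j)·cross = 34.5·325.0000 = 11212.5000
edge 7: (16,34)→(8.5,40)  cross = 16·40 − 8.5·34 = 351.0000; (r_i+r_j)·cross = 24.5·351.0000 = 8599.5000
edge 8: (8.5,40)→(1.5,24)  cross = 8.5·24 − 1.5·40 = 144.0000; (r_i+r_j)·cross = 10·144.0000 = 1440.0000
Σcross = 879.2500 → A = |Σcross|/2 = 439.6250 mm²
Σ(r_i+r_j)·cross = 25358.6250 → first moment M = |Σ|/6 = 4226.4375
R_c = M/A = 4226.4375/439.6250 = 9.6137 mm
θ = 301° = 5.253441 rad
V = θ·R_c·A = 5.253441·9.6137·439.6250 = 22203.340 mm³

Volume = 22203.340 mm³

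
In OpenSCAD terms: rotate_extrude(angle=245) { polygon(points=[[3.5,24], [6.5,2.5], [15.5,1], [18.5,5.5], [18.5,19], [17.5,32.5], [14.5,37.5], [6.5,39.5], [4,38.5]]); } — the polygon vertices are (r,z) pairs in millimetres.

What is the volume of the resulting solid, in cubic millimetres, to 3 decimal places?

Volume = 23169.279 mm³

Profile (r,z), 9 vertices: (3.5,24) (6.5,2.5) (15.5,1) (18.5,5.5) (18.5,19) (17.5,32.5) (14.5,37.5) (6.5,39.5) (4,38.5)
edge 0: (3.5,24)→(6.5,2.5)  cross = 3.5·2.5 − 6.5·24 = -147.2500; (r_i+r_j)·cross = 10·-147.2500 = -1472.5000
edge 1: (6.5,2.5)→(15.5,1)  cross = 6.5·1 − 15.5·2.5 = -32.2500; (r_i+r_j)·cross = 22·-32.2500 = -709.5000
edge 2: (15.5,1)→(18.5,5.5)  cross = 15.5·5.5 − 18.5·1 = 66.7500; (r_i+r_j)·cross = 34·66.7500 = 2269.5000
edge 3: (18.5,5.5)→(18.5,19)  cross = 18.5·19 − 18.5·5.5 = 249.7500; (r_i+r_j)·cross = 37·249.7500 = 9240.7500
edge 4: (18.5,19)→(17.5,32.5)  cross = 18.5·32.5 − 17.5·19 = 268.7500; (r_i+r_j)·cross = 36·268.7500 = 9675.0000
edge 5: (17.5,32.5)→(14.5,37.5)  cross = 17.5·37.5 − 14.5·32.5 = 185.0000; (r_i+r_j)·cross = 32·185.0000 = 5920.0000
edge 6: (14.5,37.5)→(6.5,39.5)  cross = 14.5·39.5 − 6.5·37.5 = 329.0000; (r_i+r_j)·cross = 21·329.0000 = 6909.0000
edge 7: (6.5,39.5)→(4,38.5)  cross = 6.5·38.5 − 4·39.5 = 92.2500; (r_i+r_j)·cross = 10.5·92.2500 = 968.6250
edge 8: (4,38.5)→(3.5,24)  cross = 4·24 − 3.5·38.5 = -38.7500; (r_i+r_j)·cross = 7.5·-38.7500 = -290.6250
Σcross = 973.2500 → A = |Σcross|/2 = 486.6250 mm²
Σ(r_i+r_j)·cross = 32510.2500 → first moment M = |Σ|/6 = 5418.3750
R_c = M/A = 5418.3750/486.6250 = 11.1346 mm
θ = 245° = 4.276057 rad
V = θ·R_c·A = 4.276057·11.1346·486.6250 = 23169.279 mm³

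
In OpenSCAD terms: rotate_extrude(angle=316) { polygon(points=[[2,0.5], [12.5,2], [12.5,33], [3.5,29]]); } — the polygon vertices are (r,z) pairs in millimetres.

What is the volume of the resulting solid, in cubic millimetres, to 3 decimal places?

Volume = 12223.152 mm³

Profile (r,z), 4 vertices: (2,0.5) (12.5,2) (12.5,33) (3.5,29)
edge 0: (2,0.5)→(12.5,2)  cross = 2·2 − 12.5·0.5 = -2.2500; (r_i+r_j)·cross = 14.5·-2.2500 = -32.6250
edge 1: (12.5,2)→(12.5,33)  cross = 12.5·33 − 12.5·2 = 387.5000; (r_i+r_j)·cross = 25·387.5000 = 9687.5000
edge 2: (12.5,33)→(3.5,29)  cross = 12.5·29 − 3.5·33 = 247.0000; (r_i+r_j)·cross = 16·247.0000 = 3952.0000
edge 3: (3.5,29)→(2,0.5)  cross = 3.5·0.5 − 2·29 = -56.2500; (r_i+r_j)·cross = 5.5·-56.2500 = -309.3750
Σcross = 576.0000 → A = |Σcross|/2 = 288.0000 mm²
Σ(r_i+r_j)·cross = 13297.5000 → first moment M = |Σ|/6 = 2216.2500
R_c = M/A = 2216.2500/288.0000 = 7.6953 mm
θ = 316° = 5.515240 rad
V = θ·R_c·A = 5.515240·7.6953·288.0000 = 12223.152 mm³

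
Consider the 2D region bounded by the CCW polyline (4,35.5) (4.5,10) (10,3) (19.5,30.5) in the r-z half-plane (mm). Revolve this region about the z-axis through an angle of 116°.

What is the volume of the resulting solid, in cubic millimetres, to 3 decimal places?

Profile (r,z), 4 vertices: (4,35.5) (4.5,10) (10,3) (19.5,30.5)
edge 0: (4,35.5)→(4.5,10)  cross = 4·10 − 4.5·35.5 = -119.7500; (r_i+r_j)·cross = 8.5·-119.7500 = -1017.8750
edge 1: (4.5,10)→(10,3)  cross = 4.5·3 − 10·10 = -86.5000; (r_i+r_j)·cross = 14.5·-86.5000 = -1254.2500
edge 2: (10,3)→(19.5,30.5)  cross = 10·30.5 − 19.5·3 = 246.5000; (r_i+r_j)·cross = 29.5·246.5000 = 7271.7500
edge 3: (19.5,30.5)→(4,35.5)  cross = 19.5·35.5 − 4·30.5 = 570.2500; (r_i+r_j)·cross = 23.5·570.2500 = 13400.8750
Σcross = 610.5000 → A = |Σcross|/2 = 305.2500 mm²
Σ(r_i+r_j)·cross = 18400.5000 → first moment M = |Σ|/6 = 3066.7500
R_c = M/A = 3066.7500/305.2500 = 10.0467 mm
θ = 116° = 2.024582 rad
V = θ·R_c·A = 2.024582·10.0467·305.2500 = 6208.887 mm³

Volume = 6208.887 mm³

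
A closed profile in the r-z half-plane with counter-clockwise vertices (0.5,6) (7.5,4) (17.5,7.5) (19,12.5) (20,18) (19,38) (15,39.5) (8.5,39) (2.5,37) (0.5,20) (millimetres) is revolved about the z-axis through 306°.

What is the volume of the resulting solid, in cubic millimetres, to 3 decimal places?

Profile (r,z), 10 vertices: (0.5,6) (7.5,4) (17.5,7.5) (19,12.5) (20,18) (19,38) (15,39.5) (8.5,39) (2.5,37) (0.5,20)
edge 0: (0.5,6)→(7.5,4)  cross = 0.5·4 − 7.5·6 = -43.0000; (r_i+r_j)·cross = 8·-43.0000 = -344.0000
edge 1: (7.5,4)→(17.5,7.5)  cross = 7.5·7.5 − 17.5·4 = -13.7500; (r_i+r_j)·cross = 25·-13.7500 = -343.7500
edge 2: (17.5,7.5)→(19,12.5)  cross = 17.5·12.5 − 19·7.5 = 76.2500; (r_i+r_j)·cross = 36.5·76.2500 = 2783.1250
edge 3: (19,12.5)→(20,18)  cross = 19·18 − 20·12.5 = 92.0000; (r_i+r_j)·cross = 39·92.0000 = 3588.0000
edge 4: (20,18)→(19,38)  cross = 20·38 − 19·18 = 418.0000; (r_i+r_j)·cross = 39·418.0000 = 16302.0000
edge 5: (19,38)→(15,39.5)  cross = 19·39.5 − 15·38 = 180.5000; (r_i+r_j)·cross = 34·180.5000 = 6137.0000
edge 6: (15,39.5)→(8.5,39)  cross = 15·39 − 8.5·39.5 = 249.2500; (r_i+r_j)·cross = 23.5·249.2500 = 5857.3750
edge 7: (8.5,39)→(2.5,37)  cross = 8.5·37 − 2.5·39 = 217.0000; (r_i+r_j)·cross = 11·217.0000 = 2387.0000
edge 8: (2.5,37)→(0.5,20)  cross = 2.5·20 − 0.5·37 = 31.5000; (r_i+r_j)·cross = 3·31.5000 = 94.5000
edge 9: (0.5,20)→(0.5,6)  cross = 0.5·6 − 0.5·20 = -7.0000; (r_i+r_j)·cross = 1·-7.0000 = -7.0000
Σcross = 1200.7500 → A = |Σcross|/2 = 600.3750 mm²
Σ(r_i+r_j)·cross = 36454.2500 → first moment M = |Σ|/6 = 6075.7083
R_c = M/A = 6075.7083/600.3750 = 10.1199 mm
θ = 306° = 5.340708 rad
V = θ·R_c·A = 5.340708·10.1199·600.3750 = 32448.581 mm³

Volume = 32448.581 mm³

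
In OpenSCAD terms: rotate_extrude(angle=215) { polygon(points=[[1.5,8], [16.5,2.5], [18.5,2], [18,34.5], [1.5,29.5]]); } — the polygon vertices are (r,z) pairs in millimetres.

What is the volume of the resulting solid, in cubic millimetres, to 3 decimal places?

Volume = 17798.220 mm³

Profile (r,z), 5 vertices: (1.5,8) (16.5,2.5) (18.5,2) (18,34.5) (1.5,29.5)
edge 0: (1.5,8)→(16.5,2.5)  cross = 1.5·2.5 − 16.5·8 = -128.2500; (r_i+r_j)·cross = 18·-128.2500 = -2308.5000
edge 1: (16.5,2.5)→(18.5,2)  cross = 16.5·2 − 18.5·2.5 = -13.2500; (r_i+r_j)·cross = 35·-13.2500 = -463.7500
edge 2: (18.5,2)→(18,34.5)  cross = 18.5·34.5 − 18·2 = 602.2500; (r_i+r_j)·cross = 36.5·602.2500 = 21982.1250
edge 3: (18,34.5)→(1.5,29.5)  cross = 18·29.5 − 1.5·34.5 = 479.2500; (r_i+r_j)·cross = 19.5·479.2500 = 9345.3750
edge 4: (1.5,29.5)→(1.5,8)  cross = 1.5·8 − 1.5·29.5 = -32.2500; (r_i+r_j)·cross = 3·-32.2500 = -96.7500
Σcross = 907.7500 → A = |Σcross|/2 = 453.8750 mm²
Σ(r_i+r_j)·cross = 28458.5000 → first moment M = |Σ|/6 = 4743.0833
R_c = M/A = 4743.0833/453.8750 = 10.4502 mm
θ = 215° = 3.752458 rad
V = θ·R_c·A = 3.752458·10.4502·453.8750 = 17798.220 mm³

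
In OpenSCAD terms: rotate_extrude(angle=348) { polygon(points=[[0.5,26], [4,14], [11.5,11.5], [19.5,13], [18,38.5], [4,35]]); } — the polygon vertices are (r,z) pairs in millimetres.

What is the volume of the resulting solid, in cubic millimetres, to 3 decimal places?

Volume = 26019.041 mm³

Profile (r,z), 6 vertices: (0.5,26) (4,14) (11.5,11.5) (19.5,13) (18,38.5) (4,35)
edge 0: (0.5,26)→(4,14)  cross = 0.5·14 − 4·26 = -97.0000; (r_i+r_j)·cross = 4.5·-97.0000 = -436.5000
edge 1: (4,14)→(11.5,11.5)  cross = 4·11.5 − 11.5·14 = -115.0000; (r_i+r_j)·cross = 15.5·-115.0000 = -1782.5000
edge 2: (11.5,11.5)→(19.5,13)  cross = 11.5·13 − 19.5·11.5 = -74.7500; (r_i+r_j)·cross = 31·-74.7500 = -2317.2500
edge 3: (19.5,13)→(18,38.5)  cross = 19.5·38.5 − 18·13 = 516.7500; (r_i+r_j)·cross = 37.5·516.7500 = 19378.1250
edge 4: (18,38.5)→(4,35)  cross = 18·35 − 4·38.5 = 476.0000; (r_i+r_j)·cross = 22·476.0000 = 10472.0000
edge 5: (4,35)→(0.5,26)  cross = 4·26 − 0.5·35 = 86.5000; (r_i+r_j)·cross = 4.5·86.5000 = 389.2500
Σcross = 792.5000 → A = |Σcross|/2 = 396.2500 mm²
Σ(r_i+r_j)·cross = 25703.1250 → first moment M = |Σ|/6 = 4283.8542
R_c = M/A = 4283.8542/396.2500 = 10.8110 mm
θ = 348° = 6.073746 rad
V = θ·R_c·A = 6.073746·10.8110·396.2500 = 26019.041 mm³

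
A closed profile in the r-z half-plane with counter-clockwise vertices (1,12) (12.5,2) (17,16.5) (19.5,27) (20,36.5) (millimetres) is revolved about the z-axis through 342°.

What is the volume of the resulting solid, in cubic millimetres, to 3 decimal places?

Volume = 19051.763 mm³

Profile (r,z), 5 vertices: (1,12) (12.5,2) (17,16.5) (19.5,27) (20,36.5)
edge 0: (1,12)→(12.5,2)  cross = 1·2 − 12.5·12 = -148.0000; (r_i+r_j)·cross = 13.5·-148.0000 = -1998.0000
edge 1: (12.5,2)→(17,16.5)  cross = 12.5·16.5 − 17·2 = 172.2500; (r_i+r_j)·cross = 29.5·172.2500 = 5081.3750
edge 2: (17,16.5)→(19.5,27)  cross = 17·27 − 19.5·16.5 = 137.2500; (r_i+r_j)·cross = 36.5·137.2500 = 5009.6250
edge 3: (19.5,27)→(20,36.5)  cross = 19.5·36.5 − 20·27 = 171.7500; (r_i+r_j)·cross = 39.5·171.7500 = 6784.1250
edge 4: (20,36.5)→(1,12)  cross = 20·12 − 1·36.5 = 203.5000; (r_i+r_j)·cross = 21·203.5000 = 4273.5000
Σcross = 536.7500 → A = |Σcross|/2 = 268.3750 mm²
Σ(r_i+r_j)·cross = 19150.6250 → first moment M = |Σ|/6 = 3191.7708
R_c = M/A = 3191.7708/268.3750 = 11.8930 mm
θ = 342° = 5.969026 rad
V = θ·R_c·A = 5.969026·11.8930·268.3750 = 19051.763 mm³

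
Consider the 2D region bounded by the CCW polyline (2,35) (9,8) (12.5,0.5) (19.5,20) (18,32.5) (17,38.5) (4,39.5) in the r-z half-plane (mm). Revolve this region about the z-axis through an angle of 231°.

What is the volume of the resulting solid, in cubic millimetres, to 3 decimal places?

Profile (r,z), 7 vertices: (2,35) (9,8) (12.5,0.5) (19.5,20) (18,32.5) (17,38.5) (4,39.5)
edge 0: (2,35)→(9,8)  cross = 2·8 − 9·35 = -299.0000; (r_i+r_j)·cross = 11·-299.0000 = -3289.0000
edge 1: (9,8)→(12.5,0.5)  cross = 9·0.5 − 12.5·8 = -95.5000; (r_i+r_j)·cross = 21.5·-95.5000 = -2053.2500
edge 2: (12.5,0.5)→(19.5,20)  cross = 12.5·20 − 19.5·0.5 = 240.2500; (r_i+r_j)·cross = 32·240.2500 = 7688.0000
edge 3: (19.5,20)→(18,32.5)  cross = 19.5·32.5 − 18·20 = 273.7500; (r_i+r_j)·cross = 37.5·273.7500 = 10265.6250
edge 4: (18,32.5)→(17,38.5)  cross = 18·38.5 − 17·32.5 = 140.5000; (r_i+r_j)·cross = 35·140.5000 = 4917.5000
edge 5: (17,38.5)→(4,39.5)  cross = 17·39.5 − 4·38.5 = 517.5000; (r_i+r_j)·cross = 21·517.5000 = 10867.5000
edge 6: (4,39.5)→(2,35)  cross = 4·35 − 2·39.5 = 61.0000; (r_i+r_j)·cross = 6·61.0000 = 366.0000
Σcross = 838.5000 → A = |Σcross|/2 = 419.2500 mm²
Σ(r_i+r_j)·cross = 28762.3750 → first moment M = |Σ|/6 = 4793.7292
R_c = M/A = 4793.7292/419.2500 = 11.4341 mm
θ = 231° = 4.031711 rad
V = θ·R_c·A = 4.031711·11.4341·419.2500 = 19326.929 mm³

Volume = 19326.929 mm³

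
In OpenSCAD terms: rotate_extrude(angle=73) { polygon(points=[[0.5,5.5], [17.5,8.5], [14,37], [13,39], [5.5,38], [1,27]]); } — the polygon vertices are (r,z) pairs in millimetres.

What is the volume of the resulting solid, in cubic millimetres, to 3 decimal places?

Volume = 4804.117 mm³

Profile (r,z), 6 vertices: (0.5,5.5) (17.5,8.5) (14,37) (13,39) (5.5,38) (1,27)
edge 0: (0.5,5.5)→(17.5,8.5)  cross = 0.5·8.5 − 17.5·5.5 = -92.0000; (r_i+r_j)·cross = 18·-92.0000 = -1656.0000
edge 1: (17.5,8.5)→(14,37)  cross = 17.5·37 − 14·8.5 = 528.5000; (r_i+r_j)·cross = 31.5·528.5000 = 16647.7500
edge 2: (14,37)→(13,39)  cross = 14·39 − 13·37 = 65.0000; (r_i+r_j)·cross = 27·65.0000 = 1755.0000
edge 3: (13,39)→(5.5,38)  cross = 13·38 − 5.5·39 = 279.5000; (r_i+r_j)·cross = 18.5·279.5000 = 5170.7500
edge 4: (5.5,38)→(1,27)  cross = 5.5·27 − 1·38 = 110.5000; (r_i+r_j)·cross = 6.5·110.5000 = 718.2500
edge 5: (1,27)→(0.5,5.5)  cross = 1·5.5 − 0.5·27 = -8.0000; (r_i+r_j)·cross = 1.5·-8.0000 = -12.0000
Σcross = 883.5000 → A = |Σcross|/2 = 441.7500 mm²
Σ(r_i+r_j)·cross = 22623.7500 → first moment M = |Σ|/6 = 3770.6250
R_c = M/A = 3770.6250/441.7500 = 8.5357 mm
θ = 73° = 1.274090 rad
V = θ·R_c·A = 1.274090·8.5357·441.7500 = 4804.117 mm³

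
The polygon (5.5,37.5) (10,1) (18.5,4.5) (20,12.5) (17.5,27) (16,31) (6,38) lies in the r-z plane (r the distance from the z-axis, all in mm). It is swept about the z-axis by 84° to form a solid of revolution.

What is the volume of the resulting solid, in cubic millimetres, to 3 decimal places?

Profile (r,z), 7 vertices: (5.5,37.5) (10,1) (18.5,4.5) (20,12.5) (17.5,27) (16,31) (6,38)
edge 0: (5.5,37.5)→(10,1)  cross = 5.5·1 − 10·37.5 = -369.5000; (r_i+r_j)·cross = 15.5·-369.5000 = -5727.2500
edge 1: (10,1)→(18.5,4.5)  cross = 10·4.5 − 18.5·1 = 26.5000; (r_i+r_j)·cross = 28.5·26.5000 = 755.2500
edge 2: (18.5,4.5)→(20,12.5)  cross = 18.5·12.5 − 20·4.5 = 141.2500; (r_i+r_j)·cross = 38.5·141.2500 = 5438.1250
edge 3: (20,12.5)→(17.5,27)  cross = 20·27 − 17.5·12.5 = 321.2500; (r_i+r_j)·cross = 37.5·321.2500 = 12046.8750
edge 4: (17.5,27)→(16,31)  cross = 17.5·31 − 16·27 = 110.5000; (r_i+r_j)·cross = 33.5·110.5000 = 3701.7500
edge 5: (16,31)→(6,38)  cross = 16·38 − 6·31 = 422.0000; (r_i+r_j)·cross = 22·422.0000 = 9284.0000
edge 6: (6,38)→(5.5,37.5)  cross = 6·37.5 − 5.5·38 = 16.0000; (r_i+r_j)·cross = 11.5·16.0000 = 184.0000
Σcross = 668.0000 → A = |Σcross|/2 = 334.0000 mm²
Σ(r_i+r_j)·cross = 25682.7500 → first moment M = |Σ|/6 = 4280.4583
R_c = M/A = 4280.4583/334.0000 = 12.8157 mm
θ = 84° = 1.466077 rad
V = θ·R_c·A = 1.466077·12.8157·334.0000 = 6275.480 mm³

Volume = 6275.480 mm³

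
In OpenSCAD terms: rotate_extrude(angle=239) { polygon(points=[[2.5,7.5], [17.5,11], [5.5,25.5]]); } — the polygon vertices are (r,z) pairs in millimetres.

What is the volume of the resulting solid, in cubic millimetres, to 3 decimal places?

Volume = 4600.463 mm³

Profile (r,z), 3 vertices: (2.5,7.5) (17.5,11) (5.5,25.5)
edge 0: (2.5,7.5)→(17.5,11)  cross = 2.5·11 − 17.5·7.5 = -103.7500; (r_i+r_j)·cross = 20·-103.7500 = -2075.0000
edge 1: (17.5,11)→(5.5,25.5)  cross = 17.5·25.5 − 5.5·11 = 385.7500; (r_i+r_j)·cross = 23·385.7500 = 8872.2500
edge 2: (5.5,25.5)→(2.5,7.5)  cross = 5.5·7.5 − 2.5·25.5 = -22.5000; (r_i+r_j)·cross = 8·-22.5000 = -180.0000
Σcross = 259.5000 → A = |Σcross|/2 = 129.7500 mm²
Σ(r_i+r_j)·cross = 6617.2500 → first moment M = |Σ|/6 = 1102.8750
R_c = M/A = 1102.8750/129.7500 = 8.5000 mm
θ = 239° = 4.171337 rad
V = θ·R_c·A = 4.171337·8.5000·129.7500 = 4600.463 mm³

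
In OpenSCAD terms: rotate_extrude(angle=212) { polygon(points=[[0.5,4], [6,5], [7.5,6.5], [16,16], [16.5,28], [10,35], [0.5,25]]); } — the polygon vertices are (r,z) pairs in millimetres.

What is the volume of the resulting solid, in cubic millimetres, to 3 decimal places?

Profile (r,z), 7 vertices: (0.5,4) (6,5) (7.5,6.5) (16,16) (16.5,28) (10,35) (0.5,25)
edge 0: (0.5,4)→(6,5)  cross = 0.5·5 − 6·4 = -21.5000; (r_i+r_j)·cross = 6.5·-21.5000 = -139.7500
edge 1: (6,5)→(7.5,6.5)  cross = 6·6.5 − 7.5·5 = 1.5000; (r_i+r_j)·cross = 13.5·1.5000 = 20.2500
edge 2: (7.5,6.5)→(16,16)  cross = 7.5·16 − 16·6.5 = 16.0000; (r_i+r_j)·cross = 23.5·16.0000 = 376.0000
edge 3: (16,16)→(16.5,28)  cross = 16·28 − 16.5·16 = 184.0000; (r_i+r_j)·cross = 32.5·184.0000 = 5980.0000
edge 4: (16.5,28)→(10,35)  cross = 16.5·35 − 10·28 = 297.5000; (r_i+r_j)·cross = 26.5·297.5000 = 7883.7500
edge 5: (10,35)→(0.5,25)  cross = 10·25 − 0.5·35 = 232.5000; (r_i+r_j)·cross = 10.5·232.5000 = 2441.2500
edge 6: (0.5,25)→(0.5,4)  cross = 0.5·4 − 0.5·25 = -10.5000; (r_i+r_j)·cross = 1·-10.5000 = -10.5000
Σcross = 699.5000 → A = |Σcross|/2 = 349.7500 mm²
Σ(r_i+r_j)·cross = 16551.0000 → first moment M = |Σ|/6 = 2758.5000
R_c = M/A = 2758.5000/349.7500 = 7.8871 mm
θ = 212° = 3.700098 rad
V = θ·R_c·A = 3.700098·7.8871·349.7500 = 10206.720 mm³

Volume = 10206.720 mm³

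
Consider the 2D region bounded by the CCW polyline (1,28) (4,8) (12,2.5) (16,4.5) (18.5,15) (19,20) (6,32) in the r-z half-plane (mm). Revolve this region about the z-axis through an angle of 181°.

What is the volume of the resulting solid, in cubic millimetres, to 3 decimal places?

Profile (r,z), 7 vertices: (1,28) (4,8) (12,2.5) (16,4.5) (18.5,15) (19,20) (6,32)
edge 0: (1,28)→(4,8)  cross = 1·8 − 4·28 = -104.0000; (r_i+r_j)·cross = 5·-104.0000 = -520.0000
edge 1: (4,8)→(12,2.5)  cross = 4·2.5 − 12·8 = -86.0000; (r_i+r_j)·cross = 16·-86.0000 = -1376.0000
edge 2: (12,2.5)→(16,4.5)  cross = 12·4.5 − 16·2.5 = 14.0000; (r_i+r_j)·cross = 28·14.0000 = 392.0000
edge 3: (16,4.5)→(18.5,15)  cross = 16·15 − 18.5·4.5 = 156.7500; (r_i+r_j)·cross = 34.5·156.7500 = 5407.8750
edge 4: (18.5,15)→(19,20)  cross = 18.5·20 − 19·15 = 85.0000; (r_i+r_j)·cross = 37.5·85.0000 = 3187.5000
edge 5: (19,20)→(6,32)  cross = 19·32 − 6·20 = 488.0000; (r_i+r_j)·cross = 25·488.0000 = 12200.0000
edge 6: (6,32)→(1,28)  cross = 6·28 − 1·32 = 136.0000; (r_i+r_j)·cross = 7·136.0000 = 952.0000
Σcross = 689.7500 → A = |Σcross|/2 = 344.8750 mm²
Σ(r_i+r_j)·cross = 20243.3750 → first moment M = |Σ|/6 = 3373.8958
R_c = M/A = 3373.8958/344.8750 = 9.7830 mm
θ = 181° = 3.159046 rad
V = θ·R_c·A = 3.159046·9.7830·344.8750 = 10658.292 mm³

Volume = 10658.292 mm³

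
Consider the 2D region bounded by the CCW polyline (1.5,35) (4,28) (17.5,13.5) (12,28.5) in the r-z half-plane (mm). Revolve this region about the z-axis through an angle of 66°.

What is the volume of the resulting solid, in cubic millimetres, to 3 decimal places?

Profile (r,z), 4 vertices: (1.5,35) (4,28) (17.5,13.5) (12,28.5)
edge 0: (1.5,35)→(4,28)  cross = 1.5·28 − 4·35 = -98.0000; (r_i+r_j)·cross = 5.5·-98.0000 = -539.0000
edge 1: (4,28)→(17.5,13.5)  cross = 4·13.5 − 17.5·28 = -436.0000; (r_i+r_j)·cross = 21.5·-436.0000 = -9374.0000
edge 2: (17.5,13.5)→(12,28.5)  cross = 17.5·28.5 − 12·13.5 = 336.7500; (r_i+r_j)·cross = 29.5·336.7500 = 9934.1250
edge 3: (12,28.5)→(1.5,35)  cross = 12·35 − 1.5·28.5 = 377.2500; (r_i+r_j)·cross = 13.5·377.2500 = 5092.8750
Σcross = 180.0000 → A = |Σcross|/2 = 90.0000 mm²
Σ(r_i+r_j)·cross = 5114.0000 → first moment M = |Σ|/6 = 852.3333
R_c = M/A = 852.3333/90.0000 = 9.4704 mm
θ = 66° = 1.151917 rad
V = θ·R_c·A = 1.151917·9.4704·90.0000 = 981.818 mm³

Volume = 981.818 mm³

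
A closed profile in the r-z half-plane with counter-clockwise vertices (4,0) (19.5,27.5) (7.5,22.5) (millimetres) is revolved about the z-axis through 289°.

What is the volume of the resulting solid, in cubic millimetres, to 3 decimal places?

Volume = 6580.320 mm³

Profile (r,z), 3 vertices: (4,0) (19.5,27.5) (7.5,22.5)
edge 0: (4,0)→(19.5,27.5)  cross = 4·27.5 − 19.5·0 = 110.0000; (r_i+r_j)·cross = 23.5·110.0000 = 2585.0000
edge 1: (19.5,27.5)→(7.5,22.5)  cross = 19.5·22.5 − 7.5·27.5 = 232.5000; (r_i+r_j)·cross = 27·232.5000 = 6277.5000
edge 2: (7.5,22.5)→(4,0)  cross = 7.5·0 − 4·22.5 = -90.0000; (r_i+r_j)·cross = 11.5·-90.0000 = -1035.0000
Σcross = 252.5000 → A = |Σcross|/2 = 126.2500 mm²
Σ(r_i+r_j)·cross = 7827.5000 → first moment M = |Σ|/6 = 1304.5833
R_c = M/A = 1304.5833/126.2500 = 10.3333 mm
θ = 289° = 5.044002 rad
V = θ·R_c·A = 5.044002·10.3333·126.2500 = 6580.320 mm³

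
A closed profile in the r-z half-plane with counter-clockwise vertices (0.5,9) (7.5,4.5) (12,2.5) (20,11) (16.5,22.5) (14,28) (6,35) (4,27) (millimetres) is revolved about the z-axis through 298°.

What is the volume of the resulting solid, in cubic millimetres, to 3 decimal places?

Volume = 19469.055 mm³

Profile (r,z), 8 vertices: (0.5,9) (7.5,4.5) (12,2.5) (20,11) (16.5,22.5) (14,28) (6,35) (4,27)
edge 0: (0.5,9)→(7.5,4.5)  cross = 0.5·4.5 − 7.5·9 = -65.2500; (r_i+r_j)·cross = 8·-65.2500 = -522.0000
edge 1: (7.5,4.5)→(12,2.5)  cross = 7.5·2.5 − 12·4.5 = -35.2500; (r_i+r_j)·cross = 19.5·-35.2500 = -687.3750
edge 2: (12,2.5)→(20,11)  cross = 12·11 − 20·2.5 = 82.0000; (r_i+r_j)·cross = 32·82.0000 = 2624.0000
edge 3: (20,11)→(16.5,22.5)  cross = 20·22.5 − 16.5·11 = 268.5000; (r_i+r_j)·cross = 36.5·268.5000 = 9800.2500
edge 4: (16.5,22.5)→(14,28)  cross = 16.5·28 − 14·22.5 = 147.0000; (r_i+r_j)·cross = 30.5·147.0000 = 4483.5000
edge 5: (14,28)→(6,35)  cross = 14·35 − 6·28 = 322.0000; (r_i+r_j)·cross = 20·322.0000 = 6440.0000
edge 6: (6,35)→(4,27)  cross = 6·27 − 4·35 = 22.0000; (r_i+r_j)·cross = 10·22.0000 = 220.0000
edge 7: (4,27)→(0.5,9)  cross = 4·9 − 0.5·27 = 22.5000; (r_i+r_j)·cross = 4.5·22.5000 = 101.2500
Σcross = 763.5000 → A = |Σcross|/2 = 381.7500 mm²
Σ(r_i+r_j)·cross = 22459.6250 → first moment M = |Σ|/6 = 3743.2708
R_c = M/A = 3743.2708/381.7500 = 9.8056 mm
θ = 298° = 5.201081 rad
V = θ·R_c·A = 5.201081·9.8056·381.7500 = 19469.055 mm³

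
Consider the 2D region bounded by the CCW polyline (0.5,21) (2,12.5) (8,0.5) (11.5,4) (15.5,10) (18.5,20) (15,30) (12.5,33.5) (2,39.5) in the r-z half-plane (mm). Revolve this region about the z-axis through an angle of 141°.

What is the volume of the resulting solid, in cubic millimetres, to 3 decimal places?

Volume = 9599.924 mm³

Profile (r,z), 9 vertices: (0.5,21) (2,12.5) (8,0.5) (11.5,4) (15.5,10) (18.5,20) (15,30) (12.5,33.5) (2,39.5)
edge 0: (0.5,21)→(2,12.5)  cross = 0.5·12.5 − 2·21 = -35.7500; (r_i+r_j)·cross = 2.5·-35.7500 = -89.3750
edge 1: (2,12.5)→(8,0.5)  cross = 2·0.5 − 8·12.5 = -99.0000; (r_i+r_j)·cross = 10·-99.0000 = -990.0000
edge 2: (8,0.5)→(11.5,4)  cross = 8·4 − 11.5·0.5 = 26.2500; (r_i+r_j)·cross = 19.5·26.2500 = 511.8750
edge 3: (11.5,4)→(15.5,10)  cross = 11.5·10 − 15.5·4 = 53.0000; (r_i+r_j)·cross = 27·53.0000 = 1431.0000
edge 4: (15.5,10)→(18.5,20)  cross = 15.5·20 − 18.5·10 = 125.0000; (r_i+r_j)·cross = 34·125.0000 = 4250.0000
edge 5: (18.5,20)→(15,30)  cross = 18.5·30 − 15·20 = 255.0000; (r_i+r_j)·cross = 33.5·255.0000 = 8542.5000
edge 6: (15,30)→(12.5,33.5)  cross = 15·33.5 − 12.5·30 = 127.5000; (r_i+r_j)·cross = 27.5·127.5000 = 3506.2500
edge 7: (12.5,33.5)→(2,39.5)  cross = 12.5·39.5 − 2·33.5 = 426.7500; (r_i+r_j)·cross = 14.5·426.7500 = 6187.8750
edge 8: (2,39.5)→(0.5,21)  cross = 2·21 − 0.5·39.5 = 22.2500; (r_i+r_j)·cross = 2.5·22.2500 = 55.6250
Σcross = 901.0000 → A = |Σcross|/2 = 450.5000 mm²
Σ(r_i+r_j)·cross = 23405.7500 → first moment M = |Σ|/6 = 3900.9583
R_c = M/A = 3900.9583/450.5000 = 8.6592 mm
θ = 141° = 2.460914 rad
V = θ·R_c·A = 2.460914·8.6592·450.5000 = 9599.924 mm³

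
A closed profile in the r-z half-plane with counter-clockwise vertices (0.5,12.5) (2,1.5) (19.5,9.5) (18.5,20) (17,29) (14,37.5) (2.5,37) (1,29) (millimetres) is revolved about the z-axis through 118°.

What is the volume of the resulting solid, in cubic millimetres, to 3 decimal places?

Profile (r,z), 8 vertices: (0.5,12.5) (2,1.5) (19.5,9.5) (18.5,20) (17,29) (14,37.5) (2.5,37) (1,29)
edge 0: (0.5,12.5)→(2,1.5)  cross = 0.5·1.5 − 2·12.5 = -24.2500; (r_i+r_j)·cross = 2.5·-24.2500 = -60.6250
edge 1: (2,1.5)→(19.5,9.5)  cross = 2·9.5 − 19.5·1.5 = -10.2500; (r_i+r_j)·cross = 21.5·-10.2500 = -220.3750
edge 2: (19.5,9.5)→(18.5,20)  cross = 19.5·20 − 18.5·9.5 = 214.2500; (r_i+r_j)·cross = 38·214.2500 = 8141.5000
edge 3: (18.5,20)→(17,29)  cross = 18.5·29 − 17·20 = 196.5000; (r_i+r_j)·cross = 35.5·196.5000 = 6975.7500
edge 4: (17,29)→(14,37.5)  cross = 17·37.5 − 14·29 = 231.5000; (r_i+r_j)·cross = 31·231.5000 = 7176.5000
edge 5: (14,37.5)→(2.5,37)  cross = 14·37 − 2.5·37.5 = 424.2500; (r_i+r_j)·cross = 16.5·424.2500 = 7000.1250
edge 6: (2.5,37)→(1,29)  cross = 2.5·29 − 1·37 = 35.5000; (r_i+r_j)·cross = 3.5·35.5000 = 124.2500
edge 7: (1,29)→(0.5,12.5)  cross = 1·12.5 − 0.5·29 = -2.0000; (r_i+r_j)·cross = 1.5·-2.0000 = -3.0000
Σcross = 1065.5000 → A = |Σcross|/2 = 532.7500 mm²
Σ(r_i+r_j)·cross = 29134.1250 → first moment M = |Σ|/6 = 4855.6875
R_c = M/A = 4855.6875/532.7500 = 9.1144 mm
θ = 118° = 2.059489 rad
V = θ·R_c·A = 2.059489·9.1144·532.7500 = 10000.233 mm³

Volume = 10000.233 mm³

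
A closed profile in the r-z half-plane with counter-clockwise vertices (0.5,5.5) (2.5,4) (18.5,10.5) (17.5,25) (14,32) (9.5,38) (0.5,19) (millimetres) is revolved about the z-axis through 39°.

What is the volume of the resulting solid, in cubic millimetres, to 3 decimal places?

Profile (r,z), 7 vertices: (0.5,5.5) (2.5,4) (18.5,10.5) (17.5,25) (14,32) (9.5,38) (0.5,19)
edge 0: (0.5,5.5)→(2.5,4)  cross = 0.5·4 − 2.5·5.5 = -11.7500; (r_i+r_j)·cross = 3·-11.7500 = -35.2500
edge 1: (2.5,4)→(18.5,10.5)  cross = 2.5·10.5 − 18.5·4 = -47.7500; (r_i+r_j)·cross = 21·-47.7500 = -1002.7500
edge 2: (18.5,10.5)→(17.5,25)  cross = 18.5·25 − 17.5·10.5 = 278.7500; (r_i+r_j)·cross = 36·278.7500 = 10035.0000
edge 3: (17.5,25)→(14,32)  cross = 17.5·32 − 14·25 = 210.0000; (r_i+r_j)·cross = 31.5·210.0000 = 6615.0000
edge 4: (14,32)→(9.5,38)  cross = 14·38 − 9.5·32 = 228.0000; (r_i+r_j)·cross = 23.5·228.0000 = 5358.0000
edge 5: (9.5,38)→(0.5,19)  cross = 9.5·19 − 0.5·38 = 161.5000; (r_i+r_j)·cross = 10·161.5000 = 1615.0000
edge 6: (0.5,19)→(0.5,5.5)  cross = 0.5·5.5 − 0.5·19 = -6.7500; (r_i+r_j)·cross = 1·-6.7500 = -6.7500
Σcross = 812.0000 → A = |Σcross|/2 = 406.0000 mm²
Σ(r_i+r_j)·cross = 22578.2500 → first moment M = |Σ|/6 = 3763.0417
R_c = M/A = 3763.0417/406.0000 = 9.2686 mm
θ = 39° = 0.680678 rad
V = θ·R_c·A = 0.680678·9.2686·406.0000 = 2561.421 mm³

Volume = 2561.421 mm³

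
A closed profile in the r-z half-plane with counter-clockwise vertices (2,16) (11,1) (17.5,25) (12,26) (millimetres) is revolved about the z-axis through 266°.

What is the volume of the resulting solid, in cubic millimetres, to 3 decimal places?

Volume = 8982.804 mm³

Profile (r,z), 4 vertices: (2,16) (11,1) (17.5,25) (12,26)
edge 0: (2,16)→(11,1)  cross = 2·1 − 11·16 = -174.0000; (r_i+r_j)·cross = 13·-174.0000 = -2262.0000
edge 1: (11,1)→(17.5,25)  cross = 11·25 − 17.5·1 = 257.5000; (r_i+r_j)·cross = 28.5·257.5000 = 7338.7500
edge 2: (17.5,25)→(12,26)  cross = 17.5·26 − 12·25 = 155.0000; (r_i+r_j)·cross = 29.5·155.0000 = 4572.5000
edge 3: (12,26)→(2,16)  cross = 12·16 − 2·26 = 140.0000; (r_i+r_j)·cross = 14·140.0000 = 1960.0000
Σcross = 378.5000 → A = |Σcross|/2 = 189.2500 mm²
Σ(r_i+r_j)·cross = 11609.2500 → first moment M = |Σ|/6 = 1934.8750
R_c = M/A = 1934.8750/189.2500 = 10.2239 mm
θ = 266° = 4.642576 rad
V = θ·R_c·A = 4.642576·10.2239·189.2500 = 8982.804 mm³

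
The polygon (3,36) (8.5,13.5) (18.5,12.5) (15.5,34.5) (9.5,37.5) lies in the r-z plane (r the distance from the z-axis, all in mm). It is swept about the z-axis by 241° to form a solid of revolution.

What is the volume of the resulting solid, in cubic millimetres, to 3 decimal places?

Volume = 12192.147 mm³

Profile (r,z), 5 vertices: (3,36) (8.5,13.5) (18.5,12.5) (15.5,34.5) (9.5,37.5)
edge 0: (3,36)→(8.5,13.5)  cross = 3·13.5 − 8.5·36 = -265.5000; (r_i+r_j)·cross = 11.5·-265.5000 = -3053.2500
edge 1: (8.5,13.5)→(18.5,12.5)  cross = 8.5·12.5 − 18.5·13.5 = -143.5000; (r_i+r_j)·cross = 27·-143.5000 = -3874.5000
edge 2: (18.5,12.5)→(15.5,34.5)  cross = 18.5·34.5 − 15.5·12.5 = 444.5000; (r_i+r_j)·cross = 34·444.5000 = 15113.0000
edge 3: (15.5,34.5)→(9.5,37.5)  cross = 15.5·37.5 − 9.5·34.5 = 253.5000; (r_i+r_j)·cross = 25·253.5000 = 6337.5000
edge 4: (9.5,37.5)→(3,36)  cross = 9.5·36 − 3·37.5 = 229.5000; (r_i+r_j)·cross = 12.5·229.5000 = 2868.7500
Σcross = 518.5000 → A = |Σcross|/2 = 259.2500 mm²
Σ(r_i+r_j)·cross = 17391.5000 → first moment M = |Σ|/6 = 2898.5833
R_c = M/A = 2898.5833/259.2500 = 11.1806 mm
θ = 241° = 4.206243 rad
V = θ·R_c·A = 4.206243·11.1806·259.2500 = 12192.147 mm³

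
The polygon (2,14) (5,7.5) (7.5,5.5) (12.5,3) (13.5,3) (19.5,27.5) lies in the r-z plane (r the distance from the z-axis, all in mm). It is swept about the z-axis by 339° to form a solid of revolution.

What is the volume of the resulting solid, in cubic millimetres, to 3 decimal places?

Volume = 13076.202 mm³

Profile (r,z), 6 vertices: (2,14) (5,7.5) (7.5,5.5) (12.5,3) (13.5,3) (19.5,27.5)
edge 0: (2,14)→(5,7.5)  cross = 2·7.5 − 5·14 = -55.0000; (r_i+r_j)·cross = 7·-55.0000 = -385.0000
edge 1: (5,7.5)→(7.5,5.5)  cross = 5·5.5 − 7.5·7.5 = -28.7500; (r_i+r_j)·cross = 12.5·-28.7500 = -359.3750
edge 2: (7.5,5.5)→(12.5,3)  cross = 7.5·3 − 12.5·5.5 = -46.2500; (r_i+r_j)·cross = 20·-46.2500 = -925.0000
edge 3: (12.5,3)→(13.5,3)  cross = 12.5·3 − 13.5·3 = -3.0000; (r_i+r_j)·cross = 26·-3.0000 = -78.0000
edge 4: (13.5,3)→(19.5,27.5)  cross = 13.5·27.5 − 19.5·3 = 312.7500; (r_i+r_j)·cross = 33·312.7500 = 10320.7500
edge 5: (19.5,27.5)→(2,14)  cross = 19.5·14 − 2·27.5 = 218.0000; (r_i+r_j)·cross = 21.5·218.0000 = 4687.0000
Σcross = 397.7500 → A = |Σcross|/2 = 198.8750 mm²
Σ(r_i+r_j)·cross = 13260.3750 → first moment M = |Σ|/6 = 2210.0625
R_c = M/A = 2210.0625/198.8750 = 11.1128 mm
θ = 339° = 5.916666 rad
V = θ·R_c·A = 5.916666·11.1128·198.8750 = 13076.202 mm³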